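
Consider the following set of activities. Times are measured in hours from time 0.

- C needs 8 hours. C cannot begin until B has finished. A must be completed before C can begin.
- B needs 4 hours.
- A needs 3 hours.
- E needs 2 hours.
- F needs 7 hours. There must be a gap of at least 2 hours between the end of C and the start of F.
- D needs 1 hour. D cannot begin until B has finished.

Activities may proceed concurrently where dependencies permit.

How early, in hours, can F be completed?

21

B has no prerequisites, so it starts at hour 0 and finishes at hour 4.
A has no prerequisites, so it starts at hour 0 and finishes at hour 3.
C cannot start until B (finishes hour 4); A (finishes hour 3). The controlling bound is hour 4, so C finishes at 4 + 8 = hour 12.
After C (finishes hour 12, plus 2-hour gap → hour 14), F can start at hour 14 and finishes at hour 21.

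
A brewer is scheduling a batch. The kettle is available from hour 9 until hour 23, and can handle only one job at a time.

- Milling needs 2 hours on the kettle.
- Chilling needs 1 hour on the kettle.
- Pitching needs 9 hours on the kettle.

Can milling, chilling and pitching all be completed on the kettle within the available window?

The kettle window is 23 − 9 = 14 hours.
Running back to back, the jobs need 2 + 1 + 9 = 12 hours on the kettle.
Since 12 ≤ 14, they fit within the window.

Yes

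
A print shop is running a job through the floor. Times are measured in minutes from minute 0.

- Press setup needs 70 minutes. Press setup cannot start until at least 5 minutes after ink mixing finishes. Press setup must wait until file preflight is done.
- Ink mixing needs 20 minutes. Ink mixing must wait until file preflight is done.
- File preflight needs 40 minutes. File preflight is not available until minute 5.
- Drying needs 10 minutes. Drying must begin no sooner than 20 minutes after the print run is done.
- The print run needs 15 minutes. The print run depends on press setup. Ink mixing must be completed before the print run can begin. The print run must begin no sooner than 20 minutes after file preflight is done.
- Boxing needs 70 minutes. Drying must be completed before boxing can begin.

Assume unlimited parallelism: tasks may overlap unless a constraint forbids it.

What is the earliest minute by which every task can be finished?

255

After its own release at minute 5, file preflight can start at minute 5 and finishes at minute 45.
After file preflight (finishes minute 45), ink mixing can start at minute 45 and finishes at minute 65.
Press setup has to wait for ink mixing (finishes minute 65, plus 5-minute gap → minute 70); file preflight (finishes minute 45). The latest of these is minute 70, so press setup runs minute 70 to 70 + 70 = minute 140.
The print run cannot start until press setup (finishes minute 140); ink mixing (finishes minute 65); file preflight (finishes minute 45, plus 20-minute gap → minute 65). The controlling bound is minute 140, so the print run finishes at 140 + 15 = minute 155.
Drying waits on the print run (finishes minute 155, plus 20-minute gap → minute 175), so it starts at minute 175 and finishes at 175 + 10 = minute 185.
After drying (finishes minute 185), boxing can start at minute 185 and finishes at minute 255.
All tasks are finished once the last one completes. Finish times: File preflight at 45, Ink mixing at 65, Press setup at 140, The print run at 155, Drying at 185, Boxing at 255. The latest is minute 255.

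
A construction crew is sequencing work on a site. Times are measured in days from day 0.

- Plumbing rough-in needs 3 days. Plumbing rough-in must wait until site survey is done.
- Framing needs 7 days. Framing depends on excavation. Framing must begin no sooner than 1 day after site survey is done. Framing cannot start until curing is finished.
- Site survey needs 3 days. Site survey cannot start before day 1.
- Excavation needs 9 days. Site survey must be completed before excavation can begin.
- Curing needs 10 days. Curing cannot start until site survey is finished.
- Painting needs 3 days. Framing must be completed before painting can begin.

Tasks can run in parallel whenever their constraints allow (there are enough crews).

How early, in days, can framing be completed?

21

After its own release at day 1, site survey can start at day 1 and finishes at day 4.
Curing cannot begin until site survey (finishes day 4). It runs from day 4 to 4 + 10 = day 14.
After site survey (finishes day 4), excavation can start at day 4 and finishes at day 13.
Framing has to wait for excavation (finishes day 13); site survey (finishes day 4, plus 1-day gap → day 5); curing (finishes day 14). The latest of these is day 14, so framing runs day 14 to 14 + 7 = day 21.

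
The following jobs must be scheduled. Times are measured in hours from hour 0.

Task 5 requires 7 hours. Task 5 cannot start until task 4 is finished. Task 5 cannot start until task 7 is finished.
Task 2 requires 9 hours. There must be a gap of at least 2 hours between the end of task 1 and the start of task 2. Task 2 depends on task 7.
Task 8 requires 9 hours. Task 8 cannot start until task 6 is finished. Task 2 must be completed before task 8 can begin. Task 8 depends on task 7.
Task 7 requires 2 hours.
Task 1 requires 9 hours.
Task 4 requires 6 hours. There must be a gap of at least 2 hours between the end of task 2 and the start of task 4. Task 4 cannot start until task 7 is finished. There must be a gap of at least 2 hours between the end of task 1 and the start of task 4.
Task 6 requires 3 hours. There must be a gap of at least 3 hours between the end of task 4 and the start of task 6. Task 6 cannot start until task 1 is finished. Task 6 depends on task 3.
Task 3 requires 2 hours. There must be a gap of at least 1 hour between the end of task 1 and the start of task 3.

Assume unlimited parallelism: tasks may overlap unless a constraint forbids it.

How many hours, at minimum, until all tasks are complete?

Task 7 can start immediately at hour 0; it finishes at hour 2.
Nothing blocks task 1, so it runs from hour 0 to hour 9.
Task 3 cannot begin until task 1 (finishes hour 9, plus 1-hour gap → hour 10). It runs from hour 10 to 10 + 2 = hour 12.
For task 2: task 1 (finishes hour 9, plus 2-hour gap → hour 11); task 7 (finishes hour 2). Taking the maximum gives a start of hour 11, and it finishes at 11 + 9 = hour 20.
Task 4 has to wait for task 2 (finishes hour 20, plus 2-hour gap → hour 22); task 7 (finishes hour 2); task 1 (finishes hour 9, plus 2-hour gap → hour 11). The latest of these is hour 22, so task 4 runs hour 22 to 22 + 6 = hour 28.
Task 6 cannot start until task 4 (finishes hour 28, plus 3-hour gap → hour 31); task 1 (finishes hour 9); task 3 (finishes hour 12). The controlling bound is hour 31, so task 6 finishes at 31 + 3 = hour 34.
Task 8 needs all of task 6 (finishes hour 34); task 2 (finishes hour 20); task 7 (finishes hour 2). That puts its earliest start at hour 34; it finishes at 34 + 9 = hour 43.
Task 5 needs all of task 4 (finishes hour 28); task 7 (finishes hour 2). That puts its earliest start at hour 28; it finishes at 28 + 7 = hour 35.
All tasks are finished once the last one completes. Finish times: Task 1 at 9, Task 2 at 20, Task 3 at 12, Task 4 at 28, Task 5 at 35, Task 6 at 34, Task 7 at 2, Task 8 at 43. The latest is hour 43.

43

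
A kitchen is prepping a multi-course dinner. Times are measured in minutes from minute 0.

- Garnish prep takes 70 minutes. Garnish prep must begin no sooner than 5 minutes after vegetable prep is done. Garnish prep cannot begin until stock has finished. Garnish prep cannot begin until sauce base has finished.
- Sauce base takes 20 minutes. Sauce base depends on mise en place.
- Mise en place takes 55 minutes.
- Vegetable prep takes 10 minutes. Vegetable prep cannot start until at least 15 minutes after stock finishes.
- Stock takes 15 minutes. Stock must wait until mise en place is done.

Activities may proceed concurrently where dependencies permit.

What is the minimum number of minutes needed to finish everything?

170

Mise en place has no prerequisites, so it starts at minute 0 and finishes at minute 55.
Sauce base waits on mise en place (finishes minute 55), so it starts at minute 55 and finishes at 55 + 20 = minute 75.
Stock waits on mise en place (finishes minute 55), so it starts at minute 55 and finishes at 55 + 15 = minute 70.
Vegetable prep waits on stock (finishes minute 70, plus 15-minute gap → minute 85), so it starts at minute 85 and finishes at 85 + 10 = minute 95.
For garnish prep: vegetable prep (finishes minute 95, plus 5-minute gap → minute 100); stock (finishes minute 70); sauce base (finishes minute 75). Taking the maximum gives a start of minute 100, and it finishes at 100 + 70 = minute 170.
All tasks are finished once the last one completes. Finish times: Mise en place at 55, Stock at 70, Sauce base at 75, Vegetable prep at 95, Garnish prep at 170. The latest is minute 170.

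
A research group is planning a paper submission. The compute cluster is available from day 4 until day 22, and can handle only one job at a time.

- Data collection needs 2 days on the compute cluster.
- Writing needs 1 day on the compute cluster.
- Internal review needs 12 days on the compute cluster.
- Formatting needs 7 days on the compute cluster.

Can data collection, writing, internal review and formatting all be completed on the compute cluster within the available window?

The compute cluster window is 22 − 4 = 18 days.
Running back to back, the jobs need 2 + 1 + 12 + 7 = 22 days on the compute cluster.
Since 22 > 18, they cannot all fit.

No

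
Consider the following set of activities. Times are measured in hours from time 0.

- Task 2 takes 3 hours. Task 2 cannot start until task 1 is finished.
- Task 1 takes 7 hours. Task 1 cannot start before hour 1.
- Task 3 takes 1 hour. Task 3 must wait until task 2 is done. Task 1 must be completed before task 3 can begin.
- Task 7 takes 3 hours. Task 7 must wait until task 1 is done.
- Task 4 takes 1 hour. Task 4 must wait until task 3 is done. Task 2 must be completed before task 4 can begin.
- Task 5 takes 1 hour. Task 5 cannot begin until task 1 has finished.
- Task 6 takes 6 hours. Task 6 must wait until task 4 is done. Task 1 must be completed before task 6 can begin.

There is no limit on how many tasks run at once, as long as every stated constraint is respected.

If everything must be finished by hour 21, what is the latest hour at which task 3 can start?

Task 6 has no dependents, so it just needs to finish by hour 21. Starting by 21 − 6 = hour 15 achieves that.
Task 4 feeds into task 6 (must start by hour 15); so task 4 must finish by hour 15 and therefore start by hour 14.
Task 3 has to be done before task 4 (must start by hour 14). That means finishing by hour 14, i.e. starting by 14 − 1 = hour 13.

13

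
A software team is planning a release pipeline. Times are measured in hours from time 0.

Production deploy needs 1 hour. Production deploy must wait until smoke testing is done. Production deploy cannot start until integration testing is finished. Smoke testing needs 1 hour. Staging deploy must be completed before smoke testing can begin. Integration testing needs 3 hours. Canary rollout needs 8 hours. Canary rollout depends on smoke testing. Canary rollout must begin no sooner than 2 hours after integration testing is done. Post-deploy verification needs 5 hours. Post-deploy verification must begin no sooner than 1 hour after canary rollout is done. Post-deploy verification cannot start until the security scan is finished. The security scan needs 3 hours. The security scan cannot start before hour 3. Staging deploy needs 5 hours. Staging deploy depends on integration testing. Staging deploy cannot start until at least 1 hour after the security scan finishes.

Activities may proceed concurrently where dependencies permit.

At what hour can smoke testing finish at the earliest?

13

After its own release at hour 3, the security scan can start at hour 3 and finishes at hour 6.
Integration testing has no prerequisites, so it starts at hour 0 and finishes at hour 3.
Staging deploy cannot start until integration testing (finishes hour 3); the security scan (finishes hour 6, plus 1-hour gap → hour 7). The controlling bound is hour 7, so staging deploy finishes at 7 + 5 = hour 12.
After staging deploy (finishes hour 12), smoke testing can start at hour 12 and finishes at hour 13.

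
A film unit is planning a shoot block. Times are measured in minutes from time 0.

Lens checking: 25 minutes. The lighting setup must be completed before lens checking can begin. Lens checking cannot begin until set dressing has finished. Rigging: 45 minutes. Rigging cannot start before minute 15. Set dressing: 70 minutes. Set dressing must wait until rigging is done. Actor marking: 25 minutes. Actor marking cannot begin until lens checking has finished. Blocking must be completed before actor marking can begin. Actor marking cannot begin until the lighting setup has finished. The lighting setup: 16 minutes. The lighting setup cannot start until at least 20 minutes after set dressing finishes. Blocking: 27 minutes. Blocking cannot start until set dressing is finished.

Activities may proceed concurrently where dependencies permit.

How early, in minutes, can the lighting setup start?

150

After its own release at minute 15, rigging can start at minute 15 and finishes at minute 60.
Set dressing waits on rigging (finishes minute 60), so it starts at minute 60 and finishes at 60 + 70 = minute 130.
The lighting setup waits on set dressing (finishes minute 130, plus 20-minute gap → minute 150), so the earliest it can start is minute 150.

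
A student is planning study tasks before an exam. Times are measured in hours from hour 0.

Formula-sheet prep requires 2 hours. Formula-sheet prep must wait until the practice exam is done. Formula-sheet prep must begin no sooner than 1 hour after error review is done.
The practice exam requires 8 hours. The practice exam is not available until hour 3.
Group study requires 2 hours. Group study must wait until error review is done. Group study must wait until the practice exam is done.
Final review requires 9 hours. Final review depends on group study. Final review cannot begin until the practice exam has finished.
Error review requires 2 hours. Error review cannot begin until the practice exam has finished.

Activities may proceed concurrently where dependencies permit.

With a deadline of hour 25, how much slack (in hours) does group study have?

After its own release at hour 3, the practice exam can start at hour 3 and finishes at hour 11.
Error review cannot begin until the practice exam (finishes hour 11). It runs from hour 11 to 11 + 2 = hour 13.
Group study has to wait for error review (finishes hour 13); the practice exam (finishes hour 11). The latest of these is hour 13, so group study runs hour 13 to 13 + 2 = hour 15.

Working backward from the deadline:
Nothing follows final review; the deadline of hour 25 is its only limit. It must start by 25 − 9 = hour 16.
Group study has to be done before final review (must start by hour 16). That means finishing by hour 16, i.e. starting by 16 − 2 = hour 14.
So group study can start as early as hour 13 and as late as hour 14, giving 14 − 13 = 1 hour of slack.

1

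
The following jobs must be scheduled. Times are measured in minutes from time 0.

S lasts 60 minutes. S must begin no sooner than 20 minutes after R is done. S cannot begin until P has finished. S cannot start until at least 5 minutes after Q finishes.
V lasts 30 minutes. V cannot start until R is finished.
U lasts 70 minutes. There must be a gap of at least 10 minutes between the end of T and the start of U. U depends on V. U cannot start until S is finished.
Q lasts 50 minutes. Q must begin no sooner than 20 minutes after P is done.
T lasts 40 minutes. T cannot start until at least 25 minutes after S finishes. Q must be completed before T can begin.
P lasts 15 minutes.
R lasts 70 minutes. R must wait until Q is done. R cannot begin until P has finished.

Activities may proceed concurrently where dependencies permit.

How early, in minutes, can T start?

P has no prerequisites, so it starts at minute 0 and finishes at minute 15.
Q waits on P (finishes minute 15, plus 20-minute gap → minute 35), so it starts at minute 35 and finishes at 35 + 50 = minute 85.
For R: Q (finishes minute 85); P (finishes minute 15). Taking the maximum gives a start of minute 85, and it finishes at 85 + 70 = minute 155.
S needs all of R (finishes minute 155, plus 20-minute gap → minute 175); P (finishes minute 15); Q (finishes minute 85, plus 5-minute gap → minute 90). That puts its earliest start at minute 175; it finishes at 175 + 60 = minute 235.
T waits on S (finishes minute 235, plus 25-minute gap → minute 260); Q (finishes minute 85). The latest of these is minute 260, which is the earliest T can start.

260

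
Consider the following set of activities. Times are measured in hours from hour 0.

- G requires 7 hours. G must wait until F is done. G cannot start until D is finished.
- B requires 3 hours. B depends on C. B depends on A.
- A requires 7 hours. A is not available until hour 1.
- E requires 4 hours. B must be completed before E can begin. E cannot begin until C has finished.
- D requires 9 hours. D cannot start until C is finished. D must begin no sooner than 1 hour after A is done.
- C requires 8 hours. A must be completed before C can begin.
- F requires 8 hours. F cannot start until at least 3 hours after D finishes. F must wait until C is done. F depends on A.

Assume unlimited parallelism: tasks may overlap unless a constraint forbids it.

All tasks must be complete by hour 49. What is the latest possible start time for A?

7

To finish by hour 49, E (duration 4) must start no later than hour 45.
B must finish before E (must start by hour 45). With a 3-hour duration, B must start by 45 − 3 = hour 42.
To finish by hour 49, G (duration 7) must start no later than hour 42.
F must finish before G (must start by hour 42). With an 8-hour duration, F must start by 42 − 8 = hour 34.
D has several dependents: F (must start by hour 34, minus 3-hour gap → hour 31); G (must start by hour 42). The earliest of those limits is hour 31, so D must start by 31 − 9 = hour 22.
C feeds B (must start by hour 42); D (must start by hour 22); E (must start by hour 45); F (must start by hour 34). Taking the minimum, C must finish by hour 22 and start by 22 − 8 = hour 14.
For A: B (must start by hour 42); C (must start by hour 14); D (must start by hour 22, minus 1-hour gap → hour 21); F (must start by hour 34). The most restrictive is hour 14; with a 7-hour duration, A must start by hour 7.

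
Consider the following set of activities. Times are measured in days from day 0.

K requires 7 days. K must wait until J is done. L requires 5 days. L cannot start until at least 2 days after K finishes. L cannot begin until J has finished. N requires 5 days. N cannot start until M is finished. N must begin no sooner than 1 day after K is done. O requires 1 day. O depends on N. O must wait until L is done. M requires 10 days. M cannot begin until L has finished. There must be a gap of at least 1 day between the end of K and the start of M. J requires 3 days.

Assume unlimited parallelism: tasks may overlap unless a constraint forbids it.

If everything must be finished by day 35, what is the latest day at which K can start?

To finish by day 35, O (duration 1) must start no later than day 34.
N must finish before O (must start by day 34). With a 5-day duration, N must start by 34 − 5 = day 29.
M must finish before N (must start by day 29). With a 10-day duration, M must start by 29 − 10 = day 19.
L feeds M (must start by day 19); O (must start by day 34). Taking the minimum, L must finish by day 19 and start by 19 − 5 = day 14.
K feeds L (must start by day 14, minus 2-day gap → day 12); M (must start by day 19, minus 1-day gap → day 18); N (must start by day 29, minus 1-day gap → day 28). Taking the minimum, K must finish by day 12 and start by 12 − 7 = day 5.

5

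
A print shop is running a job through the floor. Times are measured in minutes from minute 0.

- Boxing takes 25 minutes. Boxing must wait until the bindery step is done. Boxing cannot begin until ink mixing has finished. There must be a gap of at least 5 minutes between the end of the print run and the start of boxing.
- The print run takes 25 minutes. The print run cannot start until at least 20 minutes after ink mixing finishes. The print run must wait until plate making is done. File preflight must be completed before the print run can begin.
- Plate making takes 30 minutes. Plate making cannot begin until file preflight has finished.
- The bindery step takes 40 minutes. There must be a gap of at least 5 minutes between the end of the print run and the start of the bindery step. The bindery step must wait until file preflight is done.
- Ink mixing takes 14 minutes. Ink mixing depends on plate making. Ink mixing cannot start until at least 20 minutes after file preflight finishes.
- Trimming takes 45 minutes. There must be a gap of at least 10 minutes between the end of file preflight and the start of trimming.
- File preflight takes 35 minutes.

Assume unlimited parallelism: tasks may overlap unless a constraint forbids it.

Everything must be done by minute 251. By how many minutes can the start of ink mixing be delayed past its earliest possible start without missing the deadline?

File preflight can start immediately at minute 0; it finishes at minute 35.
After file preflight (finishes minute 35), plate making can start at minute 35 and finishes at minute 65.
Ink mixing cannot start until plate making (finishes minute 65); file preflight (finishes minute 35, plus 20-minute gap → minute 55). The controlling bound is minute 65, so ink mixing finishes at 65 + 14 = minute 79.

Working backward from the deadline:
Nothing follows boxing; the deadline of minute 251 is its only limit. It must start by 251 − 25 = minute 226.
The bindery step feeds into boxing (must start by minute 226); so the bindery step must finish by minute 226 and therefore start by minute 186.
The print run must finish in time for the bindery step (must start by minute 186, minus 5-minute gap → minute 181); boxing (must start by minute 226, minus 5-minute gap → minute 221). The tightest is minute 181, so the print run must start by 181 − 25 = minute 156.
For ink mixing: the print run (must start by minute 156, minus 20-minute gap → minute 136); boxing (must start by minute 226). The most restrictive is minute 136; with a 14-minute duration, ink mixing must start by minute 122.
So ink mixing can start as early as minute 65 and as late as minute 122, giving 122 − 65 = 57 minutes of slack.

57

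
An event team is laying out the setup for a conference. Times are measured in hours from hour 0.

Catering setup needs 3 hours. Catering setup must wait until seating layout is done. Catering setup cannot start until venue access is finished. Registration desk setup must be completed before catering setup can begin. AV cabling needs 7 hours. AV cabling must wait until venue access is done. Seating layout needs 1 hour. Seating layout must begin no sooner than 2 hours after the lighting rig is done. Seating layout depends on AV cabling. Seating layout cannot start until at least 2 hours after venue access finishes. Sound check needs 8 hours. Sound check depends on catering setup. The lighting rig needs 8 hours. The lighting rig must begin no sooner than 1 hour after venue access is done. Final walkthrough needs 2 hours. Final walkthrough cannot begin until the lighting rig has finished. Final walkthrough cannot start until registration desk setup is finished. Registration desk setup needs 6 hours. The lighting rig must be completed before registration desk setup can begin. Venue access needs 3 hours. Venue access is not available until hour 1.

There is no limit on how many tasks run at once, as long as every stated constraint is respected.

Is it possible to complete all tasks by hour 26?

No

Venue access cannot begin until its own release at hour 1. It runs from hour 1 to 1 + 3 = hour 4.
AV cabling cannot begin until venue access (finishes hour 4). It runs from hour 4 to 4 + 7 = hour 11.
After venue access (finishes hour 4, plus 1-hour gap → hour 5), the lighting rig can start at hour 5 and finishes at hour 13.
Registration desk setup cannot begin until the lighting rig (finishes hour 13). It runs from hour 13 to 13 + 6 = hour 19.
Final walkthrough needs all of the lighting rig (finishes hour 13); registration desk setup (finishes hour 19). That puts its earliest start at hour 19; it finishes at 19 + 2 = hour 21.
Seating layout has to wait for the lighting rig (finishes hour 13, plus 2-hour gap → hour 15); AV cabling (finishes hour 11); venue access (finishes hour 4, plus 2-hour gap → hour 6). The latest of these is hour 15, so seating layout runs hour 15 to 15 + 1 = hour 16.
For catering setup: seating layout (finishes hour 16); venue access (finishes hour 4); registration desk setup (finishes hour 19). Taking the maximum gives a start of hour 19, and it finishes at 19 + 3 = hour 22.
Sound check waits on catering setup (finishes hour 22), so it starts at hour 22 and finishes at 22 + 8 = hour 30.
The earliest everything can be done is hour 30, which is after the deadline of 26, so it is not possible.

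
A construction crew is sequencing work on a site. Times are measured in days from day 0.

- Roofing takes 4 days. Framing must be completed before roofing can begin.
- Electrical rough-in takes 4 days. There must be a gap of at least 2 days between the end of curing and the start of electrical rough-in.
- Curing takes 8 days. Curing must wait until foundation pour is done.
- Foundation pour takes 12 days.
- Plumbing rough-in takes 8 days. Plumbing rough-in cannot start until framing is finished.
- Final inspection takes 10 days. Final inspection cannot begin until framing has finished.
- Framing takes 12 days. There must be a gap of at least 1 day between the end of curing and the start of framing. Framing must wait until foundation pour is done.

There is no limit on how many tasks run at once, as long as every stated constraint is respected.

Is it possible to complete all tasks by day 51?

Yes

Nothing blocks foundation pour, so it runs from day 0 to day 12.
Curing waits on foundation pour (finishes day 12), so it starts at day 12 and finishes at 12 + 8 = day 20.
Electrical rough-in cannot begin until curing (finishes day 20, plus 2-day gap → day 22). It runs from day 22 to 22 + 4 = day 26.
Framing needs all of curing (finishes day 20, plus 1-day gap → day 21); foundation pour (finishes day 12). That puts its earliest start at day 21; it finishes at 21 + 12 = day 33.
Final inspection waits on framing (finishes day 33), so it starts at day 33 and finishes at 33 + 10 = day 43.
After framing (finishes day 33), plumbing rough-in can start at day 33 and finishes at day 41.
Roofing cannot begin until framing (finishes day 33). It runs from day 33 to 33 + 4 = day 37.
Every task is finished by day 43, which is no later than the deadline of 51, so the schedule is feasible.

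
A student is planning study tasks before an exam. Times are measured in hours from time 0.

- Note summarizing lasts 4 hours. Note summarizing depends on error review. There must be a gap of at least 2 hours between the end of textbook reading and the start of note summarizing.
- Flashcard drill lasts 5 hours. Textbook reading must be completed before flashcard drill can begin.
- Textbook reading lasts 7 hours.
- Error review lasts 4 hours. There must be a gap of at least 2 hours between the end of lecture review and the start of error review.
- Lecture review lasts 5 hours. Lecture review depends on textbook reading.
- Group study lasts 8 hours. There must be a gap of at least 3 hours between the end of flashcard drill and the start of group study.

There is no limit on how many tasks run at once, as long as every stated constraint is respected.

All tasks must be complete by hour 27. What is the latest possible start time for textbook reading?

4

Note summarizing must finish by hour 27; it takes 4 hours, so it must start by 27 − 4 = hour 23.
Since note summarizing (must start by hour 23) depends on it, error review must finish by hour 23. Backing off its 4-hour duration gives a latest start of hour 19.
Lecture review must finish before error review (must start by hour 19, minus 2-hour gap → hour 17). With a 5-hour duration, lecture review must start by 17 − 5 = hour 12.
Group study has no dependents, so it just needs to finish by hour 27. Starting by 27 − 8 = hour 19 achieves that.
Since group study (must start by hour 19, minus 3-hour gap → hour 16) depends on it, flashcard drill must finish by hour 16. Backing off its 5-hour duration gives a latest start of hour 11.
Textbook reading has several dependents: lecture review (must start by hour 12); flashcard drill (must start by hour 11); note summarizing (must start by hour 23, minus 2-hour gap → hour 21). The earliest of those limits is hour 11, so textbook reading must start by 11 − 7 = hour 4.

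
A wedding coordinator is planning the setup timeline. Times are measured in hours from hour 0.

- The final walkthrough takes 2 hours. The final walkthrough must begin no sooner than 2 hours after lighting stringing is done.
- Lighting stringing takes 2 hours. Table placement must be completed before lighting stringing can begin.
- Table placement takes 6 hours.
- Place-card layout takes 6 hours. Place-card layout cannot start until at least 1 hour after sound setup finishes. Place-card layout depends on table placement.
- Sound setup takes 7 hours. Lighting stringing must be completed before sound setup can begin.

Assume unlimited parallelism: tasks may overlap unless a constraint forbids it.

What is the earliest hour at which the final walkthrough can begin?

10

Nothing blocks table placement, so it runs from hour 0 to hour 6.
After table placement (finishes hour 6), lighting stringing can start at hour 6 and finishes at hour 8.
The final walkthrough waits on lighting stringing (finishes hour 8, plus 2-hour gap → hour 10), so the earliest it can start is hour 10.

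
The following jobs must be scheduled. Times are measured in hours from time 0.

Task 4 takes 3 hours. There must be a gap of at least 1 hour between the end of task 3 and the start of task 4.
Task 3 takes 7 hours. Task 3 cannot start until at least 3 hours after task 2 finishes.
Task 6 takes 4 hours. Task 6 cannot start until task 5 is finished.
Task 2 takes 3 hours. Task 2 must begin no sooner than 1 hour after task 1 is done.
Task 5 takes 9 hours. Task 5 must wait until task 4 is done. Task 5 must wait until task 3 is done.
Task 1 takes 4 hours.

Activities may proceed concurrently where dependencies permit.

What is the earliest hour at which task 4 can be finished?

22

Task 1 has no prerequisites, so it starts at hour 0 and finishes at hour 4.
Task 2 cannot begin until task 1 (finishes hour 4, plus 1-hour gap → hour 5). It runs from hour 5 to 5 + 3 = hour 8.
After task 2 (finishes hour 8, plus 3-hour gap → hour 11), task 3 can start at hour 11 and finishes at hour 18.
Task 4 waits on task 3 (finishes hour 18, plus 1-hour gap → hour 19), so it starts at hour 19 and finishes at 19 + 3 = hour 22.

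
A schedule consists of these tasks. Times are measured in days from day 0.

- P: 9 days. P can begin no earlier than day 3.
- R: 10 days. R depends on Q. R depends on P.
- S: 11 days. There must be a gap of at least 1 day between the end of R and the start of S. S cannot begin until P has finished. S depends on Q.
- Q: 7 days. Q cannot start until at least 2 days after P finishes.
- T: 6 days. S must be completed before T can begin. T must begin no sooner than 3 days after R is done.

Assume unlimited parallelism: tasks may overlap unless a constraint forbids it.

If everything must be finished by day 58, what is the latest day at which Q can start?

23

T has no dependents, so it just needs to finish by day 58. Starting by 58 − 6 = day 52 achieves that.
S must finish before T (must start by day 52). With an 11-day duration, S must start by 52 − 11 = day 41.
R must finish in time for S (must start by day 41, minus 1-day gap → day 40); T (must start by day 52, minus 3-day gap → day 49). The tightest is day 40, so R must start by 40 − 10 = day 30.
For Q: R (must start by day 30); S (must start by day 41). The most restrictive is day 30; with a 7-day duration, Q must start by day 23.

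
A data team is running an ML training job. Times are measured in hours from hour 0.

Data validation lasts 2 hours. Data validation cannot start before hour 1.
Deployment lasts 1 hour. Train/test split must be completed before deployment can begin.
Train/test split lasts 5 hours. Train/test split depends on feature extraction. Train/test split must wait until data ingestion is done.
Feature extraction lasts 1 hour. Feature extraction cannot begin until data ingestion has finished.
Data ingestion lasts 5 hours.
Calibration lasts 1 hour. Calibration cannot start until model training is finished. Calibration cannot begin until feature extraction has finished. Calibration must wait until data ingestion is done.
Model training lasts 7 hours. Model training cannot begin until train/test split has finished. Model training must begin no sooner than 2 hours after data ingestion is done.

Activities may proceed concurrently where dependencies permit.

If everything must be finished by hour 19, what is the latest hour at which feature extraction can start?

5

Calibration must finish by hour 19; it takes 1 hour, so it must start by 19 − 1 = hour 18.
Since calibration (must start by hour 18) depends on it, model training must finish by hour 18. Backing off its 7-hour duration gives a latest start of hour 11.
Deployment has no dependents, so it just needs to finish by hour 19. Starting by 19 − 1 = hour 18 achieves that.
For train/test split: model training (must start by hour 11); deployment (must start by hour 18). The most restrictive is hour 11; with a 5-hour duration, train/test split must start by hour 6.
For feature extraction: train/test split (must start by hour 6); calibration (must start by hour 18). The most restrictive is hour 6; with a 1-hour duration, feature extraction must start by hour 5.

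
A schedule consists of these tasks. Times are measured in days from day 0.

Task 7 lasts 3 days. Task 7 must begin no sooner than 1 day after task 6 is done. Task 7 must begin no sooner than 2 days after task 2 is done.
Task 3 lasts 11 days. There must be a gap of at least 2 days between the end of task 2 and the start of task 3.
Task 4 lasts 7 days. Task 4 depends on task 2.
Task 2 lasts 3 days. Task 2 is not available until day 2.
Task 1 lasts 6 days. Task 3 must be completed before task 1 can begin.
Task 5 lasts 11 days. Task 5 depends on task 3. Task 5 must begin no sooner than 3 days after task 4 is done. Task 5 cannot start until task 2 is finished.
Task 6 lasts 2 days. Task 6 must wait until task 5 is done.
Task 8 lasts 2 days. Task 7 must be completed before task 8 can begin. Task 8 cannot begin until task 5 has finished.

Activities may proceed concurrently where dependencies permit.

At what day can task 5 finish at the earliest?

29

Task 2 waits on its own release at day 2, so it starts at day 2 and finishes at 2 + 3 = day 5.
Task 4 cannot begin until task 2 (finishes day 5). It runs from day 5 to 5 + 7 = day 12.
After task 2 (finishes day 5, plus 2-day gap → day 7), task 3 can start at day 7 and finishes at day 18.
Task 5 cannot start until task 3 (finishes day 18); task 4 (finishes day 12, plus 3-day gap → day 15); task 2 (finishes day 5). The controlling bound is day 18, so task 5 finishes at 18 + 11 = day 29.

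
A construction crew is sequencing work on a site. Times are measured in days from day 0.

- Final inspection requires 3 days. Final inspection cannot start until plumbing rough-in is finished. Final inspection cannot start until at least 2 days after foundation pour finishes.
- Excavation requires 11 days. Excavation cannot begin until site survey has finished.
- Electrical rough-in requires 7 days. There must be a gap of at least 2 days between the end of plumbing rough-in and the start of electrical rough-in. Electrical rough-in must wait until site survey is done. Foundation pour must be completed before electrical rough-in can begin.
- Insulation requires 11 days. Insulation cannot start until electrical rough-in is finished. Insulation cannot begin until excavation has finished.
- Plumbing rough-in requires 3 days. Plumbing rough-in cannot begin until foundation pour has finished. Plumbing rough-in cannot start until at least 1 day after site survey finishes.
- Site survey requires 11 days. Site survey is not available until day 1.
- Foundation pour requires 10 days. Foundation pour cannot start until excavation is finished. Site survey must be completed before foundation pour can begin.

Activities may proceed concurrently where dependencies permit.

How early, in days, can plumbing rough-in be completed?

Site survey cannot begin until its own release at day 1. It runs from day 1 to 1 + 11 = day 12.
Excavation cannot begin until site survey (finishes day 12). It runs from day 12 to 12 + 11 = day 23.
Foundation pour needs all of excavation (finishes day 23); site survey (finishes day 12). That puts its earliest start at day 23; it finishes at 23 + 10 = day 33.
For plumbing rough-in: foundation pour (finishes day 33); site survey (finishes day 12, plus 1-day gap → day 13). Taking the maximum gives a start of day 33, and it finishes at 33 + 3 = day 36.

36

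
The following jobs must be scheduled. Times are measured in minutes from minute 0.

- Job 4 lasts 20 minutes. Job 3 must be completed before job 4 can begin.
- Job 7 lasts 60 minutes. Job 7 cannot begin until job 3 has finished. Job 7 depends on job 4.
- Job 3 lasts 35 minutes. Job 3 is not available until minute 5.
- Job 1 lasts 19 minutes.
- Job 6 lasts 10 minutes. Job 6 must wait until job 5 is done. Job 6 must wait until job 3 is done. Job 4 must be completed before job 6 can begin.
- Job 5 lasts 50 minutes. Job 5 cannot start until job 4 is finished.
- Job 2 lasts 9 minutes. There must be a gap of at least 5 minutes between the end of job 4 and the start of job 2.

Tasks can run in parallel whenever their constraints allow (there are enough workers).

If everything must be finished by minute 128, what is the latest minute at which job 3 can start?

13

Job 2 must finish by minute 128; it takes 9 minutes, so it must start by 128 − 9 = minute 119.
Job 6 must finish by minute 128; it takes 10 minutes, so it must start by 128 − 10 = minute 118.
Job 5 has to be done before job 6 (must start by minute 118). That means finishing by minute 118, i.e. starting by 118 − 50 = minute 68.
To finish by minute 128, job 7 (duration 60) must start no later than minute 68.
Job 4 feeds job 2 (must start by minute 119, minus 5-minute gap → minute 114); job 5 (must start by minute 68); job 6 (must start by minute 118); job 7 (must start by minute 68). Taking the minimum, job 4 must finish by minute 68 and start by 68 − 20 = minute 48.
Job 3 feeds job 4 (must start by minute 48); job 6 (must start by minute 118); job 7 (must start by minute 68). Taking the minimum, job 3 must finish by minute 48 and start by 48 − 35 = minute 13.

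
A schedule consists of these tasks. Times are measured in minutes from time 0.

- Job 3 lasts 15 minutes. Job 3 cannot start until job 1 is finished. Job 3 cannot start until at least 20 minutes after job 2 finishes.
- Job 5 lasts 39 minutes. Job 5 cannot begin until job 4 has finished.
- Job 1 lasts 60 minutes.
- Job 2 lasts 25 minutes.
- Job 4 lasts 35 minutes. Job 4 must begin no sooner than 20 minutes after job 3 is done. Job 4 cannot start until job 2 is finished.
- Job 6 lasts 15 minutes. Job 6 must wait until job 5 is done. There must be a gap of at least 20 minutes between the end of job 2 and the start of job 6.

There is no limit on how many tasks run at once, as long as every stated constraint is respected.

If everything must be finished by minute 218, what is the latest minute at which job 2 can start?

Nothing follows job 6; the deadline of minute 218 is its only limit. It must start by 218 − 15 = minute 203.
Since job 6 (must start by minute 203) depends on it, job 5 must finish by minute 203. Backing off its 39-minute duration gives a latest start of minute 164.
Since job 5 (must start by minute 164) depends on it, job 4 must finish by minute 164. Backing off its 35-minute duration gives a latest start of minute 129.
Since job 4 (must start by minute 129, minus 20-minute gap → minute 109) depends on it, job 3 must finish by minute 109. Backing off its 15-minute duration gives a latest start of minute 94.
Job 2 must finish in time for job 3 (must start by minute 94, minus 20-minute gap → minute 74); job 4 (must start by minute 129); job 6 (must start by minute 203, minus 20-minute gap → minute 183). The tightest is minute 74, so job 2 must start by 74 − 25 = minute 49.

49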